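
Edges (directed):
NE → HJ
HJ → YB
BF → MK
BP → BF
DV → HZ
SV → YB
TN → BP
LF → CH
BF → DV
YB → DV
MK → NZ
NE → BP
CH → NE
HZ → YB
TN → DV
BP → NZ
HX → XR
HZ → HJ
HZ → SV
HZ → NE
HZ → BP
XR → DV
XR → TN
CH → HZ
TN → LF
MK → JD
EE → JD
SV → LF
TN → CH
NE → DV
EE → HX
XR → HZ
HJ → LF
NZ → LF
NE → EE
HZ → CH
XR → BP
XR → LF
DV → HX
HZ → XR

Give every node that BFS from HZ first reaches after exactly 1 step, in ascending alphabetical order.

BP, CH, HJ, NE, SV, XR, YB

Level 0: HZ
Level 1: BP, CH, HJ, NE, SV, XR, YB
Level 2: BF, DV, EE, LF, NZ, TN
Level 3: HX, JD, MK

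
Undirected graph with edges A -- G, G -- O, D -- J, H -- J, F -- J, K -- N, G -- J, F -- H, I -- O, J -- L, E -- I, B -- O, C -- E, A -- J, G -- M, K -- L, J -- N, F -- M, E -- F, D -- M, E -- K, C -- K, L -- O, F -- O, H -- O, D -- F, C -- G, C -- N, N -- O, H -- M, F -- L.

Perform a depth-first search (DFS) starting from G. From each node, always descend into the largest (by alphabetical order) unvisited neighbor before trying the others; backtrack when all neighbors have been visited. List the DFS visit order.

G, O, N, K, L, J, H, M, F, E, I, C, D, A, B

Visit G
G → O
O → N
N → K
K → L
L → J
J → H
H → M
M → F
F → E
E → I
E → C
F → D
J → A
O → B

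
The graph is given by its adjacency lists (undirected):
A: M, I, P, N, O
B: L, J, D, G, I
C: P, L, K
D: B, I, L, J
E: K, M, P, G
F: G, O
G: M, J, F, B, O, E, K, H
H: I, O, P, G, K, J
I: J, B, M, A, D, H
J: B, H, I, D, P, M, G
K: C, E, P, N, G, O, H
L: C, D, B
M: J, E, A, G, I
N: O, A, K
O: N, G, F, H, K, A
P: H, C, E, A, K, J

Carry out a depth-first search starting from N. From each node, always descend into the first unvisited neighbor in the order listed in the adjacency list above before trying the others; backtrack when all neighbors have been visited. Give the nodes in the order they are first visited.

N → O → G → M → J → B → L → C → P → H → I → A → D → K → E → F

Visit N
N → O
O → G
G → M
M → J
J → B
B → L
L → C
C → P
P → H
H → I
I → A
I → D
H → K
K → E
G → F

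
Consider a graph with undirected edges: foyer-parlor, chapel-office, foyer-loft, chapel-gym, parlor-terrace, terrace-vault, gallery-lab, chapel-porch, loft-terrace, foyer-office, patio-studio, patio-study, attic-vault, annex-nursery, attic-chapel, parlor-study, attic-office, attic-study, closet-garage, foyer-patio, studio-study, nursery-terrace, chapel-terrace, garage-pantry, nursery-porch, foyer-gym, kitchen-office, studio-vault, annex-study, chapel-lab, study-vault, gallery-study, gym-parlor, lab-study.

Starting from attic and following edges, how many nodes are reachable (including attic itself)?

BFS from attic visits: attic, chapel, office, study, vault, gym, lab, porch, terrace, foyer, kitchen, annex, gallery, parlor, patio, studio, nursery, loft
Reachable nodes: 18 of 21 total.

18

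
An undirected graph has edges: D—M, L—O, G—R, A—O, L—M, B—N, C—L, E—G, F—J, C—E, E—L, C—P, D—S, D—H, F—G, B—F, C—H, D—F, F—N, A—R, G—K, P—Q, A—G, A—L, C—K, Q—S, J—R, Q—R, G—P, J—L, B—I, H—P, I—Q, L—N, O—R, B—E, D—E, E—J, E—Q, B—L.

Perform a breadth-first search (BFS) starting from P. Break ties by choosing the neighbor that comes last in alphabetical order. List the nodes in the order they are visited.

P → Q → H → G → C → S → R → I → E → D → K → F → A → L → O → J → B → M → N

Visit P; enqueue Q, H, G, C → queue [Q, H, G, C]
Visit Q; enqueue S, R, I, E → queue [H, G, C, S, R, I, E]
Visit H; enqueue D → queue [G, C, S, R, I, E, D]
Visit G; enqueue K, F, A → queue [C, S, R, I, E, D, K, F, A]
Visit C; enqueue L → queue [S, R, I, E, D, K, F, A, L]
Visit S → queue [R, I, E, D, K, F, A, L]
Visit R; enqueue O, J → queue [I, E, D, K, F, A, L, O, J]
Visit I; enqueue B → queue [E, D, K, F, A, L, O, J, B]
Visit E → queue [D, K, F, A, L, O, J, B]
Visit D; enqueue M → queue [K, F, A, L, O, J, B, M]
Visit K → queue [F, A, L, O, J, B, M]
Visit F; enqueue N → queue [A, L, O, J, B, M, N]
Visit A → queue [L, O, J, B, M, N]
Visit L → queue [O, J, B, M, N]
Visit O → queue [J, B, M, N]
Visit J → queue [B, M, N]
Visit B → queue [M, N]
Visit M → queue [N]
Visit N → queue []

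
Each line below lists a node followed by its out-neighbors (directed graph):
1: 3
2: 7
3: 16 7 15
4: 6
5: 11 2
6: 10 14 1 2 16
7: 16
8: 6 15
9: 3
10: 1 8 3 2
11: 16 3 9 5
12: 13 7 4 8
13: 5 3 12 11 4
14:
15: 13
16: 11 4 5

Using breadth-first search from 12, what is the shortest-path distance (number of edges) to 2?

Level 0: 12
Level 1: 4, 7, 8, 13
Level 2: 3, 5, 6, 11, 15, 16
Level 3: 1, 2, 9, 10, 14
2 first appears at level 3.

3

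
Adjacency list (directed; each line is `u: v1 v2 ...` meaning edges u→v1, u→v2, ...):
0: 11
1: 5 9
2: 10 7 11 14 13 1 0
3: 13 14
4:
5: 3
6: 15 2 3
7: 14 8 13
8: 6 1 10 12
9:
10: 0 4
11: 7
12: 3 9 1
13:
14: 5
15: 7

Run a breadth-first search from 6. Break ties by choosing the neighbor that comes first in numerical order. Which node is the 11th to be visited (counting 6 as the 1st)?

14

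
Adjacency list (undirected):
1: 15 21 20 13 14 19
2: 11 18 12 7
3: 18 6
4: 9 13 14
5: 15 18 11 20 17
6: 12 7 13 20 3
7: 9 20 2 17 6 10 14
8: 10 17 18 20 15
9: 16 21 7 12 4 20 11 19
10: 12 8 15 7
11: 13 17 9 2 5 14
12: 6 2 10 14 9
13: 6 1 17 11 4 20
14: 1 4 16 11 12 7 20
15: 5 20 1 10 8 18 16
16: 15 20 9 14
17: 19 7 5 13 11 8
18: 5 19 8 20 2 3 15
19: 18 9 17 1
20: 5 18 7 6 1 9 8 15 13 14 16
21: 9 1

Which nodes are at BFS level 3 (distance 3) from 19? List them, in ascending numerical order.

Level 0: 19
Level 1: 1, 9, 17, 18
Level 2: 2, 3, 4, 5, 7, 8, 11, 12, 13, 14, 15, 16, 20, 21
Level 3: 6, 10

6, 10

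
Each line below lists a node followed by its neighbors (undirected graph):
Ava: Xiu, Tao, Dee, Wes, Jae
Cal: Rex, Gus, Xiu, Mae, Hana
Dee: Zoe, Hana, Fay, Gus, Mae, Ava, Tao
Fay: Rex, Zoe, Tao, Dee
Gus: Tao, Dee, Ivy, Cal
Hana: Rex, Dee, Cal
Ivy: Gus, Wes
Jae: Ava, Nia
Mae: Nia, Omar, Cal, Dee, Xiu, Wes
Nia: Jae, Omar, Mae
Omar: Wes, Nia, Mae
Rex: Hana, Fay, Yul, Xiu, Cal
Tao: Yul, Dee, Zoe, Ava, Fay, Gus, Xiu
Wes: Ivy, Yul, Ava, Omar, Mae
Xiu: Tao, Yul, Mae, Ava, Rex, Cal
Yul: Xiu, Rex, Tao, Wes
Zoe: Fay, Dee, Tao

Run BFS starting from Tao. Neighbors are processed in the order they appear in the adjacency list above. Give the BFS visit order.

Visit Tao; enqueue Yul, Dee, Zoe, Ava, Fay, Gus, Xiu → queue [Yul, Dee, Zoe, Ava, Fay, Gus, Xiu]
Visit Yul; enqueue Rex, Wes → queue [Dee, Zoe, Ava, Fay, Gus, Xiu, Rex, Wes]
Visit Dee; enqueue Hana, Mae → queue [Zoe, Ava, Fay, Gus, Xiu, Rex, Wes, Hana, Mae]
Visit Zoe → queue [Ava, Fay, Gus, Xiu, Rex, Wes, Hana, Mae]
Visit Ava; enqueue Jae → queue [Fay, Gus, Xiu, Rex, Wes, Hana, Mae, Jae]
Visit Fay → queue [Gus, Xiu, Rex, Wes, Hana, Mae, Jae]
Visit Gus; enqueue Ivy, Cal → queue [Xiu, Rex, Wes, Hana, Mae, Jae, Ivy, Cal]
Visit Xiu → queue [Rex, Wes, Hana, Mae, Jae, Ivy, Cal]
Visit Rex → queue [Wes, Hana, Mae, Jae, Ivy, Cal]
Visit Wes; enqueue Omar → queue [Hana, Mae, Jae, Ivy, Cal, Omar]
Visit Hana → queue [Mae, Jae, Ivy, Cal, Omar]
Visit Mae; enqueue Nia → queue [Jae, Ivy, Cal, Omar, Nia]
Visit Jae → queue [Ivy, Cal, Omar, Nia]
Visit Ivy → queue [Cal, Omar, Nia]
Visit Cal → queue [Omar, Nia]
Visit Omar → queue [Nia]
Visit Nia → queue []

Tao Yul Dee Zoe Ava Fay Gus Xiu Rex Wes Hana Mae Jae Ivy Cal Omar Nia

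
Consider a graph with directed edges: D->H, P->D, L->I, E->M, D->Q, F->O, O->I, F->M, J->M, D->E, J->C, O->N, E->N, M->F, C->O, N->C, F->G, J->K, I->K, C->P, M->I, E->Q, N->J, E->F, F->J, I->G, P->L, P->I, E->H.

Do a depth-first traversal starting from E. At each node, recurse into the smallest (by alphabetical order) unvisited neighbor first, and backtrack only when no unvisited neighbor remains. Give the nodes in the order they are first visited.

E F G J C O I K N P D H Q L M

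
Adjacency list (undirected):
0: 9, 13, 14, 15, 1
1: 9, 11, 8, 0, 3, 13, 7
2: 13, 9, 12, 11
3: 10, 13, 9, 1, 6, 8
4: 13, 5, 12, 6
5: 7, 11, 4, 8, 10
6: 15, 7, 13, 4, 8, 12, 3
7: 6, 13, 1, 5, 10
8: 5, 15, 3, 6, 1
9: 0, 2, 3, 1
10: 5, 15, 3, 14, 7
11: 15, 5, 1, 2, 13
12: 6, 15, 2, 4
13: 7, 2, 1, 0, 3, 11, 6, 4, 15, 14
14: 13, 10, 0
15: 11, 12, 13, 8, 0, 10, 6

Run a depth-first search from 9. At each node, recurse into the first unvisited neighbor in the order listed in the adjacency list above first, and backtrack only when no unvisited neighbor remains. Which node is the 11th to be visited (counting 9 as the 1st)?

2

Visit 9
9 → 0
0 → 13
13 → 7
7 → 6
6 → 15
15 → 11
11 → 5
5 → 4
4 → 12
12 → 2
5 → 8
8 → 3
3 → 10
10 → 14
3 → 1

Visit order: 9, 0, 13, 7, 6, 15, 11, 5, 4, 12, 2, 8, 3, 10, 14, 1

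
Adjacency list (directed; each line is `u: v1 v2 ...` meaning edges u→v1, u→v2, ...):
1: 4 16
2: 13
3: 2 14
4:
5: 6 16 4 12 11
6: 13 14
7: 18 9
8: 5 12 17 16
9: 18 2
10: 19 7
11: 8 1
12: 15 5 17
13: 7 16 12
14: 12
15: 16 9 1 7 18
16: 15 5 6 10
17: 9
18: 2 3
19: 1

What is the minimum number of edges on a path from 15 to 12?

Level 0: 15
Level 1: 1, 7, 9, 16, 18
Level 2: 2, 3, 4, 5, 6, 10
Level 3: 11, 12, 13, 14, 19
Level 4: 8, 17
12 first appears at level 3.

3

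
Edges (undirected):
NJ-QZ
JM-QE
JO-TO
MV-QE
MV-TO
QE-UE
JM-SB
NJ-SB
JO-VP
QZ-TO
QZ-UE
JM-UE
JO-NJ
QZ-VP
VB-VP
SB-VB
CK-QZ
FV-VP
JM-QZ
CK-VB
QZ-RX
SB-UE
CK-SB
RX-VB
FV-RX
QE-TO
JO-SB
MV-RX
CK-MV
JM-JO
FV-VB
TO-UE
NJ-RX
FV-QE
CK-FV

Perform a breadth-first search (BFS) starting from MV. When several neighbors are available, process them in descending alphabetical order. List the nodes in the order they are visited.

MV, TO, RX, QE, CK, UE, QZ, JO, VB, NJ, FV, JM, SB, VP

Visit MV; enqueue TO, RX, QE, CK → queue [TO, RX, QE, CK]
Visit TO; enqueue UE, QZ, JO → queue [RX, QE, CK, UE, QZ, JO]
Visit RX; enqueue VB, NJ, FV → queue [QE, CK, UE, QZ, JO, VB, NJ, FV]
Visit QE; enqueue JM → queue [CK, UE, QZ, JO, VB, NJ, FV, JM]
Visit CK; enqueue SB → queue [UE, QZ, JO, VB, NJ, FV, JM, SB]
Visit UE → queue [QZ, JO, VB, NJ, FV, JM, SB]
Visit QZ; enqueue VP → queue [JO, VB, NJ, FV, JM, SB, VP]
Visit JO → queue [VB, NJ, FV, JM, SB, VP]
Visit VB → queue [NJ, FV, JM, SB, VP]
Visit NJ → queue [FV, JM, SB, VP]
Visit FV → queue [JM, SB, VP]
Visit JM → queue [SB, VP]
Visit SB → queue [VP]
Visit VP → queue []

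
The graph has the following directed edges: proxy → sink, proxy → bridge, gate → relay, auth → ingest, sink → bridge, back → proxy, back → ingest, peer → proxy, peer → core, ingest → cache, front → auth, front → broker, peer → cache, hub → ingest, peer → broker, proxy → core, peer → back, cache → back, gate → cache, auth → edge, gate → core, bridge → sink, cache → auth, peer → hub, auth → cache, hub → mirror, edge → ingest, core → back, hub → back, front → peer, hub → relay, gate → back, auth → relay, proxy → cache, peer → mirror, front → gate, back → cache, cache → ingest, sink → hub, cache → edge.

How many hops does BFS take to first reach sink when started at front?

3

Level 0: front
Level 1: auth, broker, gate, peer
Level 2: back, cache, core, edge, hub, ingest, mirror, proxy, relay
Level 3: bridge, sink
sink first appears at level 3.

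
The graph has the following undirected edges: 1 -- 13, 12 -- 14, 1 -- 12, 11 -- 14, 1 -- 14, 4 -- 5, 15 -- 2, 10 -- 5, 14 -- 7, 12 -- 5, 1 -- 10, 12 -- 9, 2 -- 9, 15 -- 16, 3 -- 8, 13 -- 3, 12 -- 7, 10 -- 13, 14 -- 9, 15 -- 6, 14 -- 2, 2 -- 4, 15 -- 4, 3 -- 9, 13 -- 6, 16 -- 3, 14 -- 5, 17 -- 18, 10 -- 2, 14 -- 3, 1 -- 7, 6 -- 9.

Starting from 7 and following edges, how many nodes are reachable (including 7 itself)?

16

BFS from 7 visits: 7, 14, 12, 1, 11, 9, 5, 3, 2, 13, 10, 6, 4, 16, 8, 15
Reachable nodes: 16 of 18 total.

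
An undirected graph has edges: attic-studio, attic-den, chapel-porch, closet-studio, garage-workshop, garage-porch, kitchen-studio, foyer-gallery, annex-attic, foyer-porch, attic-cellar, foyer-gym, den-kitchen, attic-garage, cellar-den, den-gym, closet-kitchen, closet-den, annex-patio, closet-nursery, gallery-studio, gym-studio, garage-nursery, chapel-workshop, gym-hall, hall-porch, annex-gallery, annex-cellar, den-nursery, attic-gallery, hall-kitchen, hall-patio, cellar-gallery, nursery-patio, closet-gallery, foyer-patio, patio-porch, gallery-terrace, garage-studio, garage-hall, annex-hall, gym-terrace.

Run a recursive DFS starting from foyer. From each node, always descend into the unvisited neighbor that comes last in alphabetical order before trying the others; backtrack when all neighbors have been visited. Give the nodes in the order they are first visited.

foyer, porch, patio, nursery, garage, workshop, chapel, studio, kitchen, hall, gym, terrace, gallery, closet, den, cellar, attic, annex

Visit foyer
foyer → porch
porch → patio
patio → nursery
nursery → garage
garage → workshop
workshop → chapel
garage → studio
studio → kitchen
kitchen → hall
hall → gym
gym → terrace
terrace → gallery
gallery → closet
closet → den
den → cellar
cellar → attic
attic → annex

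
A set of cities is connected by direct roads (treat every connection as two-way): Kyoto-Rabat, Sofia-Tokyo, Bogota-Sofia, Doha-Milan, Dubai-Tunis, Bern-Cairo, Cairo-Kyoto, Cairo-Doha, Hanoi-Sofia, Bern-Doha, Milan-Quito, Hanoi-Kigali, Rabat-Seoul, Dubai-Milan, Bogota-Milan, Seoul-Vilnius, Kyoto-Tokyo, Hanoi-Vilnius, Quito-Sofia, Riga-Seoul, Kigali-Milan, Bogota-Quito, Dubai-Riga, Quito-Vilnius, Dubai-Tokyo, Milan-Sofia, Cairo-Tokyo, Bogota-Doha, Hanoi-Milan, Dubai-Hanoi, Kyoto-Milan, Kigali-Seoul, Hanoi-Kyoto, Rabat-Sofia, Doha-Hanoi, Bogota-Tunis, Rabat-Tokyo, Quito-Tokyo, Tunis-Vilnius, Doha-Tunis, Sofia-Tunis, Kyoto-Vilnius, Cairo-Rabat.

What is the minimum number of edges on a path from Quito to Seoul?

Level 0: Quito
Level 1: Bogota, Milan, Sofia, Tokyo, Vilnius
Level 2: Cairo, Doha, Dubai, Hanoi, Kigali, Kyoto, Rabat, Seoul, Tunis
Level 3: Bern, Riga
Seoul first appears at level 2.

2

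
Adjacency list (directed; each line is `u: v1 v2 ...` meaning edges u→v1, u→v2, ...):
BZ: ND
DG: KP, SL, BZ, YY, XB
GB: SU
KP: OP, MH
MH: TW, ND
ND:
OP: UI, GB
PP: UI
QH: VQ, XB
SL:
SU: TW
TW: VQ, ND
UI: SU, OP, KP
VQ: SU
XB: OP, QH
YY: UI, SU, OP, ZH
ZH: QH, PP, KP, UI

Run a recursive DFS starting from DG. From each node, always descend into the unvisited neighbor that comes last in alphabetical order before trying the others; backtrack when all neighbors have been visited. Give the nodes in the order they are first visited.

DG YY ZH UI SU TW VQ ND OP GB KP MH QH XB PP SL BZ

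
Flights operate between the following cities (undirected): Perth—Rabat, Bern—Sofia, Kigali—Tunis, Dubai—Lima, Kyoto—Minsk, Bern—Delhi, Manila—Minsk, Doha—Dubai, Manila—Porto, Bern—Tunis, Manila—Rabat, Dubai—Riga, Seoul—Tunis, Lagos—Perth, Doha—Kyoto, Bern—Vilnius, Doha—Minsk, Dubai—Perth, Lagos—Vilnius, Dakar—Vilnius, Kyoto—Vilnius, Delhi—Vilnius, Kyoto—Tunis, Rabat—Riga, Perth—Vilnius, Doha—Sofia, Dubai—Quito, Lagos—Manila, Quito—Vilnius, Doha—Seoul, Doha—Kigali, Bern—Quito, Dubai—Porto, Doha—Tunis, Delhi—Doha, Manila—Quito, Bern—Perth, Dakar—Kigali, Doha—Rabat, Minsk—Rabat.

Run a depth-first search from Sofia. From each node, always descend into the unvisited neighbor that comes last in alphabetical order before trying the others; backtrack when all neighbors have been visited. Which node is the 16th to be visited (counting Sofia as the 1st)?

Visit Sofia
Sofia → Doha
Doha → Tunis
Tunis → Seoul
Tunis → Kyoto
Kyoto → Vilnius
Vilnius → Quito
Quito → Manila
Manila → Rabat
Rabat → Riga
Riga → Dubai
Dubai → Porto
Dubai → Perth
Perth → Lagos
Perth → Bern
Bern → Delhi
Dubai → Lima
Rabat → Minsk
Vilnius → Dakar
Dakar → Kigali

Visit order: Sofia, Doha, Tunis, Seoul, Kyoto, Vilnius, Quito, Manila, Rabat, Riga, Dubai, Porto, Perth, Lagos, Bern, Delhi, Lima, Minsk, Dakar, Kigali

Delhi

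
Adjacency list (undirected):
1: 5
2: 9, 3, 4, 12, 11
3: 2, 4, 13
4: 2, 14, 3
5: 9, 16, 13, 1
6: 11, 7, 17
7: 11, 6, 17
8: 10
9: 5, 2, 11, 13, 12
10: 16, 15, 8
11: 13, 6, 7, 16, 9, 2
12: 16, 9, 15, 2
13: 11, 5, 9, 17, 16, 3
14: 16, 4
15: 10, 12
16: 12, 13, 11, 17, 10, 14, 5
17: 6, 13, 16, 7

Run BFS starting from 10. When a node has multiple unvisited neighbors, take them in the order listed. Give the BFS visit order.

10 16 15 8 12 13 11 17 14 5 9 2 3 6 7 4 1

Visit 10; enqueue 16, 15, 8 → queue [16, 15, 8]
Visit 16; enqueue 12, 13, 11, 17, 14, 5 → queue [15, 8, 12, 13, 11, 17, 14, 5]
Visit 15 → queue [8, 12, 13, 11, 17, 14, 5]
Visit 8 → queue [12, 13, 11, 17, 14, 5]
Visit 12; enqueue 9, 2 → queue [13, 11, 17, 14, 5, 9, 2]
Visit 13; enqueue 3 → queue [11, 17, 14, 5, 9, 2, 3]
Visit 11; enqueue 6, 7 → queue [17, 14, 5, 9, 2, 3, 6, 7]
Visit 17 → queue [14, 5, 9, 2, 3, 6, 7]
Visit 14; enqueue 4 → queue [5, 9, 2, 3, 6, 7, 4]
Visit 5; enqueue 1 → queue [9, 2, 3, 6, 7, 4, 1]
Visit 9 → queue [2, 3, 6, 7, 4, 1]
Visit 2 → queue [3, 6, 7, 4, 1]
Visit 3 → queue [6, 7, 4, 1]
Visit 6 → queue [7, 4, 1]
Visit 7 → queue [4, 1]
Visit 4 → queue [1]
Visit 1 → queue []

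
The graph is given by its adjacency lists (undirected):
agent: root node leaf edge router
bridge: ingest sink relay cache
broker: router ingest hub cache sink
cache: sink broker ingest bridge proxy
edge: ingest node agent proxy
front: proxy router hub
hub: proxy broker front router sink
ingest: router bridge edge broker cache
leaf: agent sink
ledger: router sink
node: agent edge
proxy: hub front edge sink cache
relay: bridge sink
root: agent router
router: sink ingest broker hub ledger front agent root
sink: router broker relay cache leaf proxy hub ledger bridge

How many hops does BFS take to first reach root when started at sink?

2

Level 0: sink
Level 1: bridge, broker, cache, hub, leaf, ledger, proxy, relay, router
Level 2: agent, edge, front, ingest, root
Level 3: node
root first appears at level 2.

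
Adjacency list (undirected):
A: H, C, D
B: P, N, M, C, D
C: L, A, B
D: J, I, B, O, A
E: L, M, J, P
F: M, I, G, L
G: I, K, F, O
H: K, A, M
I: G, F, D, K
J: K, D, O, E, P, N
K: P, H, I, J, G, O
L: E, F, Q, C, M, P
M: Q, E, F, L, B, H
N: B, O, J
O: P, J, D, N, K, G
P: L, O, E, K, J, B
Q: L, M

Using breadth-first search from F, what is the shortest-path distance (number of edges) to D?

Level 0: F
Level 1: G, I, L, M
Level 2: B, C, D, E, H, K, O, P, Q
Level 3: A, J, N
D first appears at level 2.

2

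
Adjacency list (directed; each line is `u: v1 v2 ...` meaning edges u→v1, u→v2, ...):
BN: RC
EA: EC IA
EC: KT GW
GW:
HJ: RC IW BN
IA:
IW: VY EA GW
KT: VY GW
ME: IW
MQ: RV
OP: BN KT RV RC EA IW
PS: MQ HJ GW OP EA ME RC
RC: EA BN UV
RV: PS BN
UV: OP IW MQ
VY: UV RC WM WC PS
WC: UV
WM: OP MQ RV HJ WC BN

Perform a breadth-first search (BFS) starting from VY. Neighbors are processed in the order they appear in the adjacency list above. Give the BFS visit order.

VY, UV, RC, WM, WC, PS, OP, IW, MQ, EA, BN, RV, HJ, GW, ME, KT, EC, IA

Visit VY; enqueue UV, RC, WM, WC, PS → queue [UV, RC, WM, WC, PS]
Visit UV; enqueue OP, IW, MQ → queue [RC, WM, WC, PS, OP, IW, MQ]
Visit RC; enqueue EA, BN → queue [WM, WC, PS, OP, IW, MQ, EA, BN]
Visit WM; enqueue RV, HJ → queue [WC, PS, OP, IW, MQ, EA, BN, RV, HJ]
Visit WC → queue [PS, OP, IW, MQ, EA, BN, RV, HJ]
Visit PS; enqueue GW, ME → queue [OP, IW, MQ, EA, BN, RV, HJ, GW, ME]
Visit OP; enqueue KT → queue [IW, MQ, EA, BN, RV, HJ, GW, ME, KT]
Visit IW → queue [MQ, EA, BN, RV, HJ, GW, ME, KT]
Visit MQ → queue [EA, BN, RV, HJ, GW, ME, KT]
Visit EA; enqueue EC, IA → queue [BN, RV, HJ, GW, ME, KT, EC, IA]
Visit BN → queue [RV, HJ, GW, ME, KT, EC, IA]
Visit RV → queue [HJ, GW, ME, KT, EC, IA]
Visit HJ → queue [GW, ME, KT, EC, IA]
Visit GW → queue [ME, KT, EC, IA]
Visit ME → queue [KT, EC, IA]
Visit KT → queue [EC, IA]
Visit EC → queue [IA]
Visit IA → queue []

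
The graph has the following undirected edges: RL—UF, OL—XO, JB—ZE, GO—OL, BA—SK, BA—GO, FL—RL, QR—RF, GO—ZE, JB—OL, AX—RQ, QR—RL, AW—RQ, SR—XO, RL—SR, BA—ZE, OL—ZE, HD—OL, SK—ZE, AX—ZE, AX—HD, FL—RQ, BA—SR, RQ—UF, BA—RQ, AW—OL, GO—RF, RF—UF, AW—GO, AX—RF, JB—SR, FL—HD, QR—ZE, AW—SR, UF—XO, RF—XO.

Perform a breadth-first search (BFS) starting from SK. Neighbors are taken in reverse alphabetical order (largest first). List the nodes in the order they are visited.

Visit SK; enqueue ZE, BA → queue [ZE, BA]
Visit ZE; enqueue QR, OL, JB, GO, AX → queue [BA, QR, OL, JB, GO, AX]
Visit BA; enqueue SR, RQ → queue [QR, OL, JB, GO, AX, SR, RQ]
Visit QR; enqueue RL, RF → queue [OL, JB, GO, AX, SR, RQ, RL, RF]
Visit OL; enqueue XO, HD, AW → queue [JB, GO, AX, SR, RQ, RL, RF, XO, HD, AW]
Visit JB → queue [GO, AX, SR, RQ, RL, RF, XO, HD, AW]
Visit GO → queue [AX, SR, RQ, RL, RF, XO, HD, AW]
Visit AX → queue [SR, RQ, RL, RF, XO, HD, AW]
Visit SR → queue [RQ, RL, RF, XO, HD, AW]
Visit RQ; enqueue UF, FL → queue [RL, RF, XO, HD, AW, UF, FL]
Visit RL → queue [RF, XO, HD, AW, UF, FL]
Visit RF → queue [XO, HD, AW, UF, FL]
Visit XO → queue [HD, AW, UF, FL]
Visit HD → queue [AW, UF, FL]
Visit AW → queue [UF, FL]
Visit UF → queue [FL]
Visit FL → queue []

SK → ZE → BA → QR → OL → JB → GO → AX → SR → RQ → RL → RF → XO → HD → AW → UF → FL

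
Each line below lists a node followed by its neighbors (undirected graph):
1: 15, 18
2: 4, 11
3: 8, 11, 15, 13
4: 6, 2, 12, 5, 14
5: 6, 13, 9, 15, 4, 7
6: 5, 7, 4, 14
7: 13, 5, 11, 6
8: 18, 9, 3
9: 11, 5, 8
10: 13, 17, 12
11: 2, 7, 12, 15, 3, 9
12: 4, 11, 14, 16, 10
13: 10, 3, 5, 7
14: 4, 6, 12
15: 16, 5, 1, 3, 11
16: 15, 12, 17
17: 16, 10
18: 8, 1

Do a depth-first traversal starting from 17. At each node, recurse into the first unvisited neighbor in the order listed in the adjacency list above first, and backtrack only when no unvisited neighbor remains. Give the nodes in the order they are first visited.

Visit 17
17 → 16
16 → 15
15 → 5
5 → 6
6 → 7
7 → 13
13 → 10
10 → 12
12 → 4
4 → 2
2 → 11
11 → 3
3 → 8
8 → 18
18 → 1
8 → 9
4 → 14

17, 16, 15, 5, 6, 7, 13, 10, 12, 4, 2, 11, 3, 8, 18, 1, 9, 14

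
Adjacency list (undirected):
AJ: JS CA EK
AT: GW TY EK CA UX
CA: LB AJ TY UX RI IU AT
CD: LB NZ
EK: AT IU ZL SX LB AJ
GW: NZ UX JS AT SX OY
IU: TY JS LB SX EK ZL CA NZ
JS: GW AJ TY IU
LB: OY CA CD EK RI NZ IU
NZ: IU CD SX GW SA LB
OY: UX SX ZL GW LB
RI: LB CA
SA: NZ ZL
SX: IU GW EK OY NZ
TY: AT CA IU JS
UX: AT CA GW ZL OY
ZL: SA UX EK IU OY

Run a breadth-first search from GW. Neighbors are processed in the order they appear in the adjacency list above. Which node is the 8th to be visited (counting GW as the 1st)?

IU

Visit GW; enqueue NZ, UX, JS, AT, SX, OY → queue [NZ, UX, JS, AT, SX, OY]
Visit NZ; enqueue IU, CD, SA, LB → queue [UX, JS, AT, SX, OY, IU, CD, SA, LB]
Visit UX; enqueue CA, ZL → queue [JS, AT, SX, OY, IU, CD, SA, LB, CA, ZL]
Visit JS; enqueue AJ, TY → queue [AT, SX, OY, IU, CD, SA, LB, CA, ZL, AJ, TY]
Visit AT; enqueue EK → queue [SX, OY, IU, CD, SA, LB, CA, ZL, AJ, TY, EK]
Visit SX → queue [OY, IU, CD, SA, LB, CA, ZL, AJ, TY, EK]
Visit OY → queue [IU, CD, SA, LB, CA, ZL, AJ, TY, EK]
Visit IU → queue [CD, SA, LB, CA, ZL, AJ, TY, EK]
Visit CD → queue [SA, LB, CA, ZL, AJ, TY, EK]
Visit SA → queue [LB, CA, ZL, AJ, TY, EK]
Visit LB; enqueue RI → queue [CA, ZL, AJ, TY, EK, RI]
Visit CA → queue [ZL, AJ, TY, EK, RI]
Visit ZL → queue [AJ, TY, EK, RI]
Visit AJ → queue [TY, EK, RI]
Visit TY → queue [EK, RI]
Visit EK → queue [RI]
Visit RI → queue []

Visit order: GW, NZ, UX, JS, AT, SX, OY, IU, CD, SA, LB, CA, ZL, AJ, TY, EK, RI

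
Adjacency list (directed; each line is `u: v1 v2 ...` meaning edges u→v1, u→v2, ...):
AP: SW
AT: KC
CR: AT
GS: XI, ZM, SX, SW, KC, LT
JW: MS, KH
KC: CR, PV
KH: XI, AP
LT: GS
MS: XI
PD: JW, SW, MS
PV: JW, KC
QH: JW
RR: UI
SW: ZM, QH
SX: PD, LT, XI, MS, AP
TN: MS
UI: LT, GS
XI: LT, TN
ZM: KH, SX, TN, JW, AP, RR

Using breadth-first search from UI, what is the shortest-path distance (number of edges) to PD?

3

Level 0: UI
Level 1: GS, LT
Level 2: KC, SW, SX, XI, ZM
Level 3: AP, CR, JW, KH, MS, PD, PV, QH, RR, TN
Level 4: AT
PD first appears at level 3.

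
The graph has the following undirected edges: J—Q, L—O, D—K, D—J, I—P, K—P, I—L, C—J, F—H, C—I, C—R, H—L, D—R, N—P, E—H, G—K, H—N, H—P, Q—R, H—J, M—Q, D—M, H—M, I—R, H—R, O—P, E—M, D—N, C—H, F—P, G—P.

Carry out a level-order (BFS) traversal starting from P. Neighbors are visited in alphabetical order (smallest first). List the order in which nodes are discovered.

Visit P; enqueue F, G, H, I, K, N, O → queue [F, G, H, I, K, N, O]
Visit F → queue [G, H, I, K, N, O]
Visit G → queue [H, I, K, N, O]
Visit H; enqueue C, E, J, L, M, R → queue [I, K, N, O, C, E, J, L, M, R]
Visit I → queue [K, N, O, C, E, J, L, M, R]
Visit K; enqueue D → queue [N, O, C, E, J, L, M, R, D]
Visit N → queue [O, C, E, J, L, M, R, D]
Visit O → queue [C, E, J, L, M, R, D]
Visit C → queue [E, J, L, M, R, D]
Visit E → queue [J, L, M, R, D]
Visit J; enqueue Q → queue [L, M, R, D, Q]
Visit L → queue [M, R, D, Q]
Visit M → queue [R, D, Q]
Visit R → queue [D, Q]
Visit D → queue [Q]
Visit Q → queue []

P → F → G → H → I → K → N → O → C → E → J → L → M → R → D → Q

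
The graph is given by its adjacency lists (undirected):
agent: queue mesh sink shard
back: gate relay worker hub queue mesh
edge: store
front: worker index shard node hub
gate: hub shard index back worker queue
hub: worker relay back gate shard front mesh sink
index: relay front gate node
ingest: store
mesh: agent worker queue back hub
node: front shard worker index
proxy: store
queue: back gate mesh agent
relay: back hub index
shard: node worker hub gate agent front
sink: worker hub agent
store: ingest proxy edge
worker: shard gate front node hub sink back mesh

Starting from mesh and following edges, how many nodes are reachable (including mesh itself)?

BFS from mesh visits: mesh, agent, worker, queue, back, hub, sink, shard, gate, front, node, relay, index
Reachable nodes: 13 of 17 total.

13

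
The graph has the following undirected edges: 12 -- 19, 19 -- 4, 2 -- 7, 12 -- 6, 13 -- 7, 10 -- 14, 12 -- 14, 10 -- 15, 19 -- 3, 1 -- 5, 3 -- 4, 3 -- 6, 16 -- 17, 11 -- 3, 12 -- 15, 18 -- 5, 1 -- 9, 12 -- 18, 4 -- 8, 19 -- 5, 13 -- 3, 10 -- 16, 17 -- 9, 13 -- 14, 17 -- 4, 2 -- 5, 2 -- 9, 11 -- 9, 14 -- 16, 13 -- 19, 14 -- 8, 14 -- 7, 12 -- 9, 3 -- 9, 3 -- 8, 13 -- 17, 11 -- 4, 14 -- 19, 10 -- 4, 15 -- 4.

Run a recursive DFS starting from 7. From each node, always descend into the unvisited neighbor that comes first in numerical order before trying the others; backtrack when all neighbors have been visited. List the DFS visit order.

7, 2, 5, 1, 9, 3, 4, 8, 14, 10, 15, 12, 6, 18, 19, 13, 17, 16, 11

Visit 7
7 → 2
2 → 5
5 → 1
1 → 9
9 → 3
3 → 4
4 → 8
8 → 14
14 → 10
10 → 15
15 → 12
12 → 6
12 → 18
12 → 19
19 → 13
13 → 17
17 → 16
4 → 11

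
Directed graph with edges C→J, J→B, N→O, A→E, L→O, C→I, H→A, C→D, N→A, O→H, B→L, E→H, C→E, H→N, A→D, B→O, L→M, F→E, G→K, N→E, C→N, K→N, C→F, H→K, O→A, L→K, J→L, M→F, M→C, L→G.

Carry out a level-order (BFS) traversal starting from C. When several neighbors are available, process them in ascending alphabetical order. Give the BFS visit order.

Visit C; enqueue D, E, F, I, J, N → queue [D, E, F, I, J, N]
Visit D → queue [E, F, I, J, N]
Visit E; enqueue H → queue [F, I, J, N, H]
Visit F → queue [I, J, N, H]
Visit I → queue [J, N, H]
Visit J; enqueue B, L → queue [N, H, B, L]
Visit N; enqueue A, O → queue [H, B, L, A, O]
Visit H; enqueue K → queue [B, L, A, O, K]
Visit B → queue [L, A, O, K]
Visit L; enqueue G, M → queue [A, O, K, G, M]
Visit A → queue [O, K, G, M]
Visit O → queue [K, G, M]
Visit K → queue [G, M]
Visit G → queue [M]
Visit M → queue []

C D E F I J N H B L A O K G M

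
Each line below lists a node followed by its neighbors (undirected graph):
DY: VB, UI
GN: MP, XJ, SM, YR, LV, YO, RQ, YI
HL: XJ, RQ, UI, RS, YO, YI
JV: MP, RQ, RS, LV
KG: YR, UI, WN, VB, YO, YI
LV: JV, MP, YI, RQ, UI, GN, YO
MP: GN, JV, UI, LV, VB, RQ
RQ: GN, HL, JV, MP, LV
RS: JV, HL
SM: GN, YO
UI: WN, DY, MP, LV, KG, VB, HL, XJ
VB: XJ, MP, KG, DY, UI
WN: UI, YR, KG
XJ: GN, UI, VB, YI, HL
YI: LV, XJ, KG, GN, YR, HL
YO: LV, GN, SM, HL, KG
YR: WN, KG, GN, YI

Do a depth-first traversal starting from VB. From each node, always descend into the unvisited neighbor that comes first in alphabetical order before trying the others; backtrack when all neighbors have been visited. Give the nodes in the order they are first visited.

VB DY UI HL RQ GN LV JV MP RS YI KG WN YR YO SM XJ

Visit VB
VB → DY
DY → UI
UI → HL
HL → RQ
RQ → GN
GN → LV
LV → JV
JV → MP
JV → RS
LV → YI
YI → KG
KG → WN
WN → YR
KG → YO
YO → SM
YI → XJ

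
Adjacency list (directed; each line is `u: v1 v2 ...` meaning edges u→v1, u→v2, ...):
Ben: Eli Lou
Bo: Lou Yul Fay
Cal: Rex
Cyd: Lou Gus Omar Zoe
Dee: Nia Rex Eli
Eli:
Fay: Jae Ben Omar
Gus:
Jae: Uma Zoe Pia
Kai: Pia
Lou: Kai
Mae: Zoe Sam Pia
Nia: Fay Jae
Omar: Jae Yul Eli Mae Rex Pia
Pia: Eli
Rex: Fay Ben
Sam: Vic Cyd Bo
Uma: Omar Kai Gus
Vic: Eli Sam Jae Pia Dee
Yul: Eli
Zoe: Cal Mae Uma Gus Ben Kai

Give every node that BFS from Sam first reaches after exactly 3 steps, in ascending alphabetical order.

Level 0: Sam
Level 1: Bo, Cyd, Vic
Level 2: Dee, Eli, Fay, Gus, Jae, Lou, Omar, Pia, Yul, Zoe
Level 3: Ben, Cal, Kai, Mae, Nia, Rex, Uma

Ben, Cal, Kai, Mae, Nia, Rex, Uma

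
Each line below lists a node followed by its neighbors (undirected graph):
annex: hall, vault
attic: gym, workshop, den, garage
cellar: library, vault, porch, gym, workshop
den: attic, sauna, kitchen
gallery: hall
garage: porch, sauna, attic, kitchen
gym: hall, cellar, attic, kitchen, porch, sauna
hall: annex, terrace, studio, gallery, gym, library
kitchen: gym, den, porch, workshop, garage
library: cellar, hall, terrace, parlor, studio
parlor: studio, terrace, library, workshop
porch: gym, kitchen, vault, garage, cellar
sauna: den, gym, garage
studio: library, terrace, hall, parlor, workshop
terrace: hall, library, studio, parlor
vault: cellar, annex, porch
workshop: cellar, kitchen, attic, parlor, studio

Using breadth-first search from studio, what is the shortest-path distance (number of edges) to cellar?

Level 0: studio
Level 1: hall, library, parlor, terrace, workshop
Level 2: annex, attic, cellar, gallery, gym, kitchen
Level 3: den, garage, porch, sauna, vault
cellar first appears at level 2.

2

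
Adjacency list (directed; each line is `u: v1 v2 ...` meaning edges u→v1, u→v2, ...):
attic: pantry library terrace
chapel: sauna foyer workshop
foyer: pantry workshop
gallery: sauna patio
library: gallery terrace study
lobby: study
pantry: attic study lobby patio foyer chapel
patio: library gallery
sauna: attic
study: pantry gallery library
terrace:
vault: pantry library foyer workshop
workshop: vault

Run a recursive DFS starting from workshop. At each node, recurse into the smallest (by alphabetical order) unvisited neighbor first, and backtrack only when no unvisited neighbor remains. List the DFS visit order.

workshop vault foyer pantry attic library gallery patio sauna study terrace chapel lobby

Visit workshop
workshop → vault
vault → foyer
foyer → pantry
pantry → attic
attic → library
library → gallery
gallery → patio
gallery → sauna
library → study
library → terrace
pantry → chapel
pantry → lobby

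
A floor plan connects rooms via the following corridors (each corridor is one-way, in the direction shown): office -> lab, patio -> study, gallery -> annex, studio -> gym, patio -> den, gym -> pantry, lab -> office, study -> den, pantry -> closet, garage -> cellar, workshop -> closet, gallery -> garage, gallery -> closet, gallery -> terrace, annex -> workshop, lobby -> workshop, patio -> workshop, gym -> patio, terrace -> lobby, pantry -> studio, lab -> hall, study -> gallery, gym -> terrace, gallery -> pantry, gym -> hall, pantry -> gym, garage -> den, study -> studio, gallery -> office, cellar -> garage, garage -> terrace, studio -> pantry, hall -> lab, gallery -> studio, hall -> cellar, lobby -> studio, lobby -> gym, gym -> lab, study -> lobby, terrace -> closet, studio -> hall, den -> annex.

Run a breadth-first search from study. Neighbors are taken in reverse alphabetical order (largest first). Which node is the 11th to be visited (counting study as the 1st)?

Visit study; enqueue studio, lobby, gallery, den → queue [studio, lobby, gallery, den]
Visit studio; enqueue pantry, hall, gym → queue [lobby, gallery, den, pantry, hall, gym]
Visit lobby; enqueue workshop → queue [gallery, den, pantry, hall, gym, workshop]
Visit gallery; enqueue terrace, office, garage, closet, annex → queue [den, pantry, hall, gym, workshop, terrace, office, garage, closet, annex]
Visit den → queue [pantry, hall, gym, workshop, terrace, office, garage, closet, annex]
Visit pantry → queue [hall, gym, workshop, terrace, office, garage, closet, annex]
Visit hall; enqueue lab, cellar → queue [gym, workshop, terrace, office, garage, closet, annex, lab, cellar]
Visit gym; enqueue patio → queue [workshop, terrace, office, garage, closet, annex, lab, cellar, patio]
Visit workshop → queue [terrace, office, garage, closet, annex, lab, cellar, patio]
Visit terrace → queue [office, garage, closet, annex, lab, cellar, patio]
Visit office → queue [garage, closet, annex, lab, cellar, patio]
Visit garage → queue [closet, annex, lab, cellar, patio]
Visit closet → queue [annex, lab, cellar, patio]
Visit annex → queue [lab, cellar, patio]
Visit lab → queue [cellar, patio]
Visit cellar → queue [patio]
Visit patio → queue []

Visit order: study, studio, lobby, gallery, den, pantry, hall, gym, workshop, terrace, office, garage, closet, annex, lab, cellar, patio

office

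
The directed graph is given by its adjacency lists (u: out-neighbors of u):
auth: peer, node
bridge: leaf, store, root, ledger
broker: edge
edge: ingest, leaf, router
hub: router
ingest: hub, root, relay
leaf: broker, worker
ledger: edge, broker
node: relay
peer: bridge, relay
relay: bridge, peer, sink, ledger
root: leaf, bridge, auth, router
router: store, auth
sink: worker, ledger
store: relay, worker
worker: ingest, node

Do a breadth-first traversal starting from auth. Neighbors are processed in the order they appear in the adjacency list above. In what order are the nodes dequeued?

auth → peer → node → bridge → relay → leaf → store → root → ledger → sink → broker → worker → router → edge → ingest → hub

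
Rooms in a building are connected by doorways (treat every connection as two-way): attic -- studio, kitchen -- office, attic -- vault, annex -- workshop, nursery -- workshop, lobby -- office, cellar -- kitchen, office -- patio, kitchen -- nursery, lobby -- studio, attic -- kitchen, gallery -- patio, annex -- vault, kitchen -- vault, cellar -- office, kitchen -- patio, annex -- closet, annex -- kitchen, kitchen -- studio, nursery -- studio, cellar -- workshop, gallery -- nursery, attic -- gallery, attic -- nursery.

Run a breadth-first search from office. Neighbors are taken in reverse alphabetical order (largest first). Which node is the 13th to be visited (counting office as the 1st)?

Visit office; enqueue patio, lobby, kitchen, cellar → queue [patio, lobby, kitchen, cellar]
Visit patio; enqueue gallery → queue [lobby, kitchen, cellar, gallery]
Visit lobby; enqueue studio → queue [kitchen, cellar, gallery, studio]
Visit kitchen; enqueue vault, nursery, attic, annex → queue [cellar, gallery, studio, vault, nursery, attic, annex]
Visit cellar; enqueue workshop → queue [gallery, studio, vault, nursery, attic, annex, workshop]
Visit gallery → queue [studio, vault, nursery, attic, annex, workshop]
Visit studio → queue [vault, nursery, attic, annex, workshop]
Visit vault → queue [nursery, attic, annex, workshop]
Visit nursery → queue [attic, annex, workshop]
Visit attic → queue [annex, workshop]
Visit annex; enqueue closet → queue [workshop, closet]
Visit workshop → queue [closet]
Visit closet → queue []

Visit order: office, patio, lobby, kitchen, cellar, gallery, studio, vault, nursery, attic, annex, workshop, closet

closet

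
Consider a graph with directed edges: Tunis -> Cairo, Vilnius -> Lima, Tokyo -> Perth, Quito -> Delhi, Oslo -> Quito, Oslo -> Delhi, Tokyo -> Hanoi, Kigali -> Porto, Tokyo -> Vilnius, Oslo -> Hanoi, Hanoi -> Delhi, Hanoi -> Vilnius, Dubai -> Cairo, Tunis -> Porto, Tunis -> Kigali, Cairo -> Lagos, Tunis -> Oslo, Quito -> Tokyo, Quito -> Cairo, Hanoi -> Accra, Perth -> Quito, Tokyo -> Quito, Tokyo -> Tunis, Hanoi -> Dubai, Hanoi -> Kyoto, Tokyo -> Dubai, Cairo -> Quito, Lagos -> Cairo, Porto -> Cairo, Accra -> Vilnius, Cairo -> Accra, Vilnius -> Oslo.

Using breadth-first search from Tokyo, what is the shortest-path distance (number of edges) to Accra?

Level 0: Tokyo
Level 1: Dubai, Hanoi, Perth, Quito, Tunis, Vilnius
Level 2: Accra, Cairo, Delhi, Kigali, Kyoto, Lima, Oslo, Porto
Level 3: Lagos
Accra first appears at level 2.

2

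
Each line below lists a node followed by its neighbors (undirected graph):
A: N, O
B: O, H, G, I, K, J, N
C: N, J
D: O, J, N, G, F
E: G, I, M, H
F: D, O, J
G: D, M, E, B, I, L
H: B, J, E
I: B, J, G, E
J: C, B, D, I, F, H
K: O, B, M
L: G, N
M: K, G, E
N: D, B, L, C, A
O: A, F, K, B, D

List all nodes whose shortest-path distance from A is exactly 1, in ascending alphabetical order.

N, O

Level 0: A
Level 1: N, O
Level 2: B, C, D, F, K, L
Level 3: G, H, I, J, M
Level 4: E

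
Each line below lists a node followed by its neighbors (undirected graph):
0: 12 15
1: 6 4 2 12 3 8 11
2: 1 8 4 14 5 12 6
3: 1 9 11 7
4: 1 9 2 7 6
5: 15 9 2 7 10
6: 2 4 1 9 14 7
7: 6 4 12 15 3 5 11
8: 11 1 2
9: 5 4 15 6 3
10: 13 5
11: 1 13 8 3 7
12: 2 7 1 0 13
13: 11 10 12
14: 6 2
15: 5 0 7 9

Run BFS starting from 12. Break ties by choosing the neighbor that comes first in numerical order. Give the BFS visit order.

Visit 12; enqueue 0, 1, 2, 7, 13 → queue [0, 1, 2, 7, 13]
Visit 0; enqueue 15 → queue [1, 2, 7, 13, 15]
Visit 1; enqueue 3, 4, 6, 8, 11 → queue [2, 7, 13, 15, 3, 4, 6, 8, 11]
Visit 2; enqueue 5, 14 → queue [7, 13, 15, 3, 4, 6, 8, 11, 5, 14]
Visit 7 → queue [13, 15, 3, 4, 6, 8, 11, 5, 14]
Visit 13; enqueue 10 → queue [15, 3, 4, 6, 8, 11, 5, 14, 10]
Visit 15; enqueue 9 → queue [3, 4, 6, 8, 11, 5, 14, 10, 9]
Visit 3 → queue [4, 6, 8, 11, 5, 14, 10, 9]
Visit 4 → queue [6, 8, 11, 5, 14, 10, 9]
Visit 6 → queue [8, 11, 5, 14, 10, 9]
Visit 8 → queue [11, 5, 14, 10, 9]
Visit 11 → queue [5, 14, 10, 9]
Visit 5 → queue [14, 10, 9]
Visit 14 → queue [10, 9]
Visit 10 → queue [9]
Visit 9 → queue []

12 -> 0 -> 1 -> 2 -> 7 -> 13 -> 15 -> 3 -> 4 -> 6 -> 8 -> 11 -> 5 -> 14 -> 10 -> 9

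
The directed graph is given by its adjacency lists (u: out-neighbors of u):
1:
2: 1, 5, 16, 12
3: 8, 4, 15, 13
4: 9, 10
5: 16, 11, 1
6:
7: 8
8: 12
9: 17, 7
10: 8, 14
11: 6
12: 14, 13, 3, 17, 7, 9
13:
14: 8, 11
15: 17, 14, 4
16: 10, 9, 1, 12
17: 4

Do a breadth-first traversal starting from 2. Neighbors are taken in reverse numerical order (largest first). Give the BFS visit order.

Visit 2; enqueue 16, 12, 5, 1 → queue [16, 12, 5, 1]
Visit 16; enqueue 10, 9 → queue [12, 5, 1, 10, 9]
Visit 12; enqueue 17, 14, 13, 7, 3 → queue [5, 1, 10, 9, 17, 14, 13, 7, 3]
Visit 5; enqueue 11 → queue [1, 10, 9, 17, 14, 13, 7, 3, 11]
Visit 1 → queue [10, 9, 17, 14, 13, 7, 3, 11]
Visit 10; enqueue 8 → queue [9, 17, 14, 13, 7, 3, 11, 8]
Visit 9 → queue [17, 14, 13, 7, 3, 11, 8]
Visit 17; enqueue 4 → queue [14, 13, 7, 3, 11, 8, 4]
Visit 14 → queue [13, 7, 3, 11, 8, 4]
Visit 13 → queue [7, 3, 11, 8, 4]
Visit 7 → queue [3, 11, 8, 4]
Visit 3; enqueue 15 → queue [11, 8, 4, 15]
Visit 11; enqueue 6 → queue [8, 4, 15, 6]
Visit 8 → queue [4, 15, 6]
Visit 4 → queue [15, 6]
Visit 15 → queue [6]
Visit 6 → queue []

2 -> 16 -> 12 -> 5 -> 1 -> 10 -> 9 -> 17 -> 14 -> 13 -> 7 -> 3 -> 11 -> 8 -> 4 -> 15 -> 6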